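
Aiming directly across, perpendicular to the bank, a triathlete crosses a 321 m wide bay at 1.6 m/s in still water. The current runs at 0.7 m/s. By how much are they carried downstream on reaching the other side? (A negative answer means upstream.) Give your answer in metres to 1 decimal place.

Perpendicular speed = 1.600 m/s; crossing time = 321 / 1.600 = 200.625 s.
Net downstream speed = 0.700 m/s.
Drift = 0.700 × 200.625 = 140.438 m (downstream).

140.4 m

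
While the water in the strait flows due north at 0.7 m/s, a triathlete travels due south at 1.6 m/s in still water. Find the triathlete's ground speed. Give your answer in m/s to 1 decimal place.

0.9 m/s

Taking east as x and north as y: velocity relative to the water = (0.000, -1.600) m/s; the water relative to ground = (0.000, 0.700) m/s.
Velocity relative to ground = (0.000, -1.600) + (0.000, 0.700) = (0.000, -0.900) m/s.
Speed = |(0.000, -0.900)| = 0.900 m/s.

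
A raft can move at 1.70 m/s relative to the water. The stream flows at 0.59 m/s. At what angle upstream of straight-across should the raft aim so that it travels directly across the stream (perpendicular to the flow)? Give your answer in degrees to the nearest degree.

20°

To cancel the current, the upstream component of the raft's velocity must equal the flow: 1.70 sin θ = 0.59.
sin θ = 0.59 / 1.70 = 0.3471.
θ = arcsin(0.3471) = 20.308°.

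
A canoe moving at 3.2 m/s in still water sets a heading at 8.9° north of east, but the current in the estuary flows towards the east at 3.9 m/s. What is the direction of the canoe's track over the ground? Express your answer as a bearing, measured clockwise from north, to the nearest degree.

Taking east as x and north as y: velocity relative to the water = (3.161, 0.495) m/s; the water relative to ground = (3.900, 0.000) m/s.
Velocity relative to ground = (3.161, 0.495) + (3.900, 0.000) = (7.061, 0.495) m/s.
Bearing = atan2(7.06, 0.50) = 85.99° clockwise from north.

086°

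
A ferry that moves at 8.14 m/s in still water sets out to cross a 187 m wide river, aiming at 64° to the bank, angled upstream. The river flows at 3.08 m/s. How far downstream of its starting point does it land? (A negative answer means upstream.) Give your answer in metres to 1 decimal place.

Perpendicular speed = 7.316 m/s; crossing time = 187 / 7.316 = 25.560 s.
Net downstream speed = -0.488 m/s.
Drift = -0.488 × 25.560 = -12.482 m (upstream).

-12.5 m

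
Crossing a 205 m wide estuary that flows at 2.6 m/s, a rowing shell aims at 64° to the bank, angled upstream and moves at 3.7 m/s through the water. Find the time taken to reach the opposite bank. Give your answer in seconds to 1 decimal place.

61.6 s

The component of the rowing shell's velocity perpendicular to the bank is 3.7 × sin 64° = 3.326 m/s.
The flow acts along the bank and has no component across it.
Time = 205 / 3.326 = 61.644 s.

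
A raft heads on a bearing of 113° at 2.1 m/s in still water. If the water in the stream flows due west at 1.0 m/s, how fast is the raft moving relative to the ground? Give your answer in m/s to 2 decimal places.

1.24 m/s

Taking east as x and north as y: velocity relative to the water = (1.933, -0.821) m/s; the water relative to ground = (-1.000, 0.000) m/s.
Velocity relative to ground = (1.933, -0.821) + (-1.000, 0.000) = (0.933, -0.821) m/s.
Speed = |(0.933, -0.821)| = 1.243 m/s.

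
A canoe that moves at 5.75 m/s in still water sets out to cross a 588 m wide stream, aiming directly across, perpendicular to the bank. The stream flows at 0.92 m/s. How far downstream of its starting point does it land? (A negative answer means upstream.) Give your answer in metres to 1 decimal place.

Perpendicular speed = 5.750 m/s; crossing time = 588 / 5.750 = 102.261 s.
Net downstream speed = 0.920 m/s.
Drift = 0.920 × 102.261 = 94.080 m (downstream).

94.1 m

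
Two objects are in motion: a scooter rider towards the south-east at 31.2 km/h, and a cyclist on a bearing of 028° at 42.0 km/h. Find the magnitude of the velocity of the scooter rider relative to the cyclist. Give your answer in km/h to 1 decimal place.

59.2 km/h

Taking east as x and north as y: scooter rider velocity = (22.062, -22.062) km/h; cyclist velocity = (19.718, 37.084) km/h.
Velocity of scooter rider relative to cyclist = (22.062, -22.062) − (19.718, 37.084) = (2.344, -59.146) km/h.
Magnitude = |(2.344, -59.146)| = 59.192 km/h.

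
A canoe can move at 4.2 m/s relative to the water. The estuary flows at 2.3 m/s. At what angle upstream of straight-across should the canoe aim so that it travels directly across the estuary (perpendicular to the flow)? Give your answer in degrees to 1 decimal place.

33.2°

To cancel the current, the upstream component of the canoe's velocity must equal the flow: 4.2 sin θ = 2.3.
sin θ = 2.3 / 4.2 = 0.5476.
θ = arcsin(0.5476) = 33.204°.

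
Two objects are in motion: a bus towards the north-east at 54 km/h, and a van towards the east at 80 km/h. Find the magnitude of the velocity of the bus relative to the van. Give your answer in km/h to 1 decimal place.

Taking east as x and north as y: bus velocity = (38.184, 38.184) km/h; van velocity = (80.000, 0.000) km/h.
Velocity of bus relative to van = (38.184, 38.184) − (80.000, 0.000) = (-41.816, 38.184) km/h.
Magnitude = |(-41.816, 38.184)| = 56.627 km/h.

56.6 km/h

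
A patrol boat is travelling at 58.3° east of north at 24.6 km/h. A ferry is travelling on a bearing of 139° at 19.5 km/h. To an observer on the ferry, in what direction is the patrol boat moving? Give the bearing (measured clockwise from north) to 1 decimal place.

Taking east as x and north as y: patrol boat velocity = (20.930, 12.927) km/h; ferry velocity = (12.793, -14.717) km/h.
Velocity of patrol boat relative to ferry = (20.930, 12.927) − (12.793, -14.717) = (8.137, 27.643) km/h.
Bearing = atan2(8.14, 27.64) = 16.40° clockwise from north.

016.4°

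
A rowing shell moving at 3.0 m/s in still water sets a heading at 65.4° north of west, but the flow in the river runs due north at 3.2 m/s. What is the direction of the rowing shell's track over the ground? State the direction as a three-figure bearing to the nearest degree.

348°

Taking east as x and north as y: velocity relative to the water = (-1.249, 2.728) m/s; the water relative to ground = (0.000, 3.200) m/s.
Velocity relative to ground = (-1.249, 2.728) + (0.000, 3.200) = (-1.249, 5.928) m/s.
Bearing = atan2(-1.25, 5.93) = 348.10° clockwise from north.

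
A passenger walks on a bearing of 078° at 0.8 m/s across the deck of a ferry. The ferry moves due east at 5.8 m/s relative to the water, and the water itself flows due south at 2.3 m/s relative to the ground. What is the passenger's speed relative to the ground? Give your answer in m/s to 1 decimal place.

6.9 m/s

In east/north components (m/s): passenger relative to ferry = (0.783, 0.166); ferry relative to water = (5.800, 0.000); water relative to ground = (0.000, -2.300).
Sum = (6.583, -2.134) m/s.
Speed = |(6.583, -2.134)| = 6.920 m/s.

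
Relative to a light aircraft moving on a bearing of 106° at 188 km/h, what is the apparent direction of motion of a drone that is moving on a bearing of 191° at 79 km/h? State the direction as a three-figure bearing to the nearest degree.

Taking east as x and north as y: drone velocity = (-15.074, -77.549) km/h; light aircraft velocity = (180.717, -51.820) km/h.
Velocity of drone relative to light aircraft = (-15.074, -77.549) − (180.717, -51.820) = (-195.791, -25.729) km/h.
Bearing = atan2(-195.79, -25.73) = 262.51° clockwise from north.

263°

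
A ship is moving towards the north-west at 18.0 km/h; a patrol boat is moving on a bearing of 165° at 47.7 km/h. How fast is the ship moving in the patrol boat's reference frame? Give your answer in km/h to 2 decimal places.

63.93 km/h

Taking east as x and north as y: ship velocity = (-12.728, 12.728) km/h; patrol boat velocity = (12.346, -46.075) km/h.
Velocity of ship relative to patrol boat = (-12.728, 12.728) − (12.346, -46.075) = (-25.074, 58.803) km/h.
Magnitude = |(-25.074, 58.803)| = 63.925 km/h.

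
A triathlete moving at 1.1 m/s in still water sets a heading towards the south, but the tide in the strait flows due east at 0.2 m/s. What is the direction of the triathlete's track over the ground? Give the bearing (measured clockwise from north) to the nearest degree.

Taking east as x and north as y: velocity relative to the water = (0.000, -1.100) m/s; the water relative to ground = (0.200, 0.000) m/s.
Velocity relative to ground = (0.000, -1.100) + (0.200, 0.000) = (0.200, -1.100) m/s.
Bearing = atan2(0.20, -1.10) = 169.70° clockwise from north.

170°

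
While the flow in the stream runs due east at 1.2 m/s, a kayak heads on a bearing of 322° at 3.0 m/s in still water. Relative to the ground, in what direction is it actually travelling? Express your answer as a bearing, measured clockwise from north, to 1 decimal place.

Taking east as x and north as y: velocity relative to the water = (-1.847, 2.364) m/s; the water relative to ground = (1.200, 0.000) m/s.
Velocity relative to ground = (-1.847, 2.364) + (1.200, 0.000) = (-0.647, 2.364) m/s.
Bearing = atan2(-0.65, 2.36) = 344.69° clockwise from north.

344.7°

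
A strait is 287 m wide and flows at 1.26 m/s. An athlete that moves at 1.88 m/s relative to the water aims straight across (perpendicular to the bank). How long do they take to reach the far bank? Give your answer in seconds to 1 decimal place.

The component of the athlete's velocity perpendicular to the bank is 1.88 m/s.
Only the cross-stream component determines the crossing time; the current contributes nothing perpendicular to the bank.
Time = 287 / 1.880 = 152.660 s.

152.7 s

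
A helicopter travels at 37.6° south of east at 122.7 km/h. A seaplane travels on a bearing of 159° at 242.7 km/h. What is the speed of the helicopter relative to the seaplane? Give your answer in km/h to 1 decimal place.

152.1 km/h

Taking east as x and north as y: helicopter velocity = (97.214, -74.865) km/h; seaplane velocity = (86.976, -226.580) km/h.
Velocity of helicopter relative to seaplane = (97.214, -74.865) − (86.976, -226.580) = (10.238, 151.715) km/h.
Magnitude = |(10.238, 151.715)| = 152.060 km/h.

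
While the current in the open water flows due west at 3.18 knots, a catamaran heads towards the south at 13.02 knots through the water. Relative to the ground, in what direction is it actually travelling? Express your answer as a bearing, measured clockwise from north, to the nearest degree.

194°

Taking east as x and north as y: velocity relative to the water = (0.000, -13.020) knots; the water relative to ground = (-3.180, 0.000) knots.
Velocity relative to ground = (0.000, -13.020) + (-3.180, 0.000) = (-3.180, -13.020) knots.
Bearing = atan2(-3.18, -13.02) = 193.73° clockwise from north.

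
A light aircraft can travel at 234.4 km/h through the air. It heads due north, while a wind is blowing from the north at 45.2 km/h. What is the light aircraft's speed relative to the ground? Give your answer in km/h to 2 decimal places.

189.20 km/h

Taking east as x and north as y: velocity relative to the air = (0.000, 234.400) km/h; the air relative to ground = (0.000, -45.200) km/h.
Velocity relative to ground = (0.000, 234.400) + (0.000, -45.200) = (0.000, 189.200) km/h.
Speed = |(0.000, 189.200)| = 189.200 km/h.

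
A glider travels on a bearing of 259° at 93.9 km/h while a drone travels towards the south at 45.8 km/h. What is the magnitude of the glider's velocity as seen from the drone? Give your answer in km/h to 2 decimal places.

Taking east as x and north as y: glider velocity = (-92.175, -17.917) km/h; drone velocity = (0.000, -45.800) km/h.
Velocity of glider relative to drone = (-92.175, -17.917) − (0.000, -45.800) = (-92.175, 27.883) km/h.
Magnitude = |(-92.175, 27.883)| = 96.300 km/h.

96.30 km/h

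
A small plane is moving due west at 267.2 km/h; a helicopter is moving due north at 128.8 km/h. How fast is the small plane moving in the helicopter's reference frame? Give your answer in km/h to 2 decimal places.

296.62 km/h

Taking east as x and north as y: small plane velocity = (-267.200, 0.000) km/h; helicopter velocity = (0.000, 128.800) km/h.
Velocity of small plane relative to helicopter = (-267.200, 0.000) − (0.000, 128.800) = (-267.200, -128.800) km/h.
Magnitude = |(-267.200, -128.800)| = 296.623 km/h.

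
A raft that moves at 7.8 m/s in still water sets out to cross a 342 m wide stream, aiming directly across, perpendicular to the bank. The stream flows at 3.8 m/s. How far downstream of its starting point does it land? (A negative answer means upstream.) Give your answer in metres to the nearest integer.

167 m

Perpendicular speed = 7.800 m/s; crossing time = 342 / 7.800 = 43.846 s.
Net downstream speed = 3.800 m/s.
Drift = 3.800 × 43.846 = 166.615 m (downstream).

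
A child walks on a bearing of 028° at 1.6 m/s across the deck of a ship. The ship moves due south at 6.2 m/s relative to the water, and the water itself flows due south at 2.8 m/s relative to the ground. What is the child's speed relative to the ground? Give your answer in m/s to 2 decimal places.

In east/north components (m/s): child relative to ship = (0.751, 1.413); ship relative to water = (0.000, -6.200); water relative to ground = (0.000, -2.800).
Sum = (0.751, -7.587) m/s.
Speed = |(0.751, -7.587)| = 7.624 m/s.

7.62 m/s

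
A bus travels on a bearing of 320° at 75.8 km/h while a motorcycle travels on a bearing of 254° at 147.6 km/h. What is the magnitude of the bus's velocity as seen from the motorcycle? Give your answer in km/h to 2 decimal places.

135.76 km/h

Taking east as x and north as y: bus velocity = (-48.723, 58.066) km/h; motorcycle velocity = (-141.882, -40.684) km/h.
Velocity of bus relative to motorcycle = (-48.723, 58.066) − (-141.882, -40.684) = (93.159, 98.750) km/h.
Magnitude = |(93.159, 98.750)| = 135.758 km/h.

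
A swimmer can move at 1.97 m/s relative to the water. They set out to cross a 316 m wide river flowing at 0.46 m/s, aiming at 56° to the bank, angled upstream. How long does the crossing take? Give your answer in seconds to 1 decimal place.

The component of the swimmer's velocity perpendicular to the bank is 1.97 × sin 56° = 1.633 m/s.
The current is parallel to the bank, so it does not affect the crossing time.
Time = 316 / 1.633 = 193.485 s.

193.5 s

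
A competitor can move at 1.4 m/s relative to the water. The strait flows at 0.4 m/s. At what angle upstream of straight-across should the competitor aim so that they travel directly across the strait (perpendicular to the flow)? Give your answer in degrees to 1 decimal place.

To cancel the current, the upstream component of the competitor's velocity must equal the flow: 1.4 sin θ = 0.4.
sin θ = 0.4 / 1.4 = 0.2857.
θ = arcsin(0.2857) = 16.602°.

16.6°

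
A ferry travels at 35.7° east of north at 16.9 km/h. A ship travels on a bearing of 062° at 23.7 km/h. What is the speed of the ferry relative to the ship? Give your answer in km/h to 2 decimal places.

Taking east as x and north as y: ferry velocity = (9.862, 13.724) km/h; ship velocity = (20.926, 11.126) km/h.
Velocity of ferry relative to ship = (9.862, 13.724) − (20.926, 11.126) = (-11.064, 2.598) km/h.
Magnitude = |(-11.064, 2.598)| = 11.365 km/h.

11.36 km/h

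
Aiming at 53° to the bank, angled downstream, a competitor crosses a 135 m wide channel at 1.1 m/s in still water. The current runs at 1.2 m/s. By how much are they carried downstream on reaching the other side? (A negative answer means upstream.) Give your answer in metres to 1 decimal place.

Perpendicular speed = 0.878 m/s; crossing time = 135 / 0.878 = 153.671 s.
Net downstream speed = 1.862 m/s.
Drift = 1.862 × 153.671 = 286.135 m (downstream).

286.1 m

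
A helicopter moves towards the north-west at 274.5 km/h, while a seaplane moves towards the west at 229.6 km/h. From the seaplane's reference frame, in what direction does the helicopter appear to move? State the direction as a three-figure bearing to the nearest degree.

010°

Taking east as x and north as y: helicopter velocity = (-194.101, 194.101) km/h; seaplane velocity = (-229.600, 0.000) km/h.
Velocity of helicopter relative to seaplane = (-194.101, 194.101) − (-229.600, 0.000) = (35.499, 194.101) km/h.
Bearing = atan2(35.50, 194.10) = 10.36° clockwise from north.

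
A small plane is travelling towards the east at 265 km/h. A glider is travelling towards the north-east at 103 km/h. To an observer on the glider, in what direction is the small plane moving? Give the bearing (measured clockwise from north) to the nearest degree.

Taking east as x and north as y: small plane velocity = (265.000, 0.000) km/h; glider velocity = (72.832, 72.832) km/h.
Velocity of small plane relative to glider = (265.000, 0.000) − (72.832, 72.832) = (192.168, -72.832) km/h.
Bearing = atan2(192.17, -72.83) = 110.76° clockwise from north.

111°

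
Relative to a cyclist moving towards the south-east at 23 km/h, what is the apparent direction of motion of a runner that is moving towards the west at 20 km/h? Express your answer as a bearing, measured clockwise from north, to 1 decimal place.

294.2°

Taking east as x and north as y: runner velocity = (-20.000, 0.000) km/h; cyclist velocity = (16.263, -16.263) km/h.
Velocity of runner relative to cyclist = (-20.000, 0.000) − (16.263, -16.263) = (-36.263, 16.263) km/h.
Bearing = atan2(-36.26, 16.26) = 294.16° clockwise from north.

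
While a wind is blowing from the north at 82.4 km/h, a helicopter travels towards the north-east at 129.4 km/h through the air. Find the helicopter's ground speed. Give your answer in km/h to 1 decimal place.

Taking east as x and north as y: velocity relative to the air = (91.500, 91.500) km/h; the air relative to ground = (0.000, -82.400) km/h.
Velocity relative to ground = (91.500, 91.500) + (0.000, -82.400) = (91.500, 9.100) km/h.
Speed = |(91.500, 9.100)| = 91.951 km/h.

92.0 km/h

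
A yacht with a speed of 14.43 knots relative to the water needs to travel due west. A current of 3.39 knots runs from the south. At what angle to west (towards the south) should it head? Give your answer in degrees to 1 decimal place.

The current pushes perpendicular to the desired track; the heading must have a component into the current equal to 3.39 knots: 14.43 sin θ = 3.39.
sin θ = 0.2349, so θ = 13.587°.

13.6°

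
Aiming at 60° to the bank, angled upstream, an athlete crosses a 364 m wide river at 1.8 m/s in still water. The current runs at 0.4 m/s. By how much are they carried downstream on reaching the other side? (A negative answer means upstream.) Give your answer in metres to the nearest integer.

Perpendicular speed = 1.559 m/s; crossing time = 364 / 1.559 = 233.506 s.
Net downstream speed = -0.500 m/s.
Drift = -0.500 × 233.506 = -116.753 m (upstream).

-117 m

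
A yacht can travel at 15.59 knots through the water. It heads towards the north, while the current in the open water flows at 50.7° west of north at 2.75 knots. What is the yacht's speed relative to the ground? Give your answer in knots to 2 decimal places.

17.46 knots

Taking east as x and north as y: velocity relative to the water = (0.000, 15.590) knots; the water relative to ground = (-2.128, 1.742) knots.
Velocity relative to ground = (0.000, 15.590) + (-2.128, 1.742) = (-2.128, 17.332) knots.
Speed = |(-2.128, 17.332)| = 17.462 knots.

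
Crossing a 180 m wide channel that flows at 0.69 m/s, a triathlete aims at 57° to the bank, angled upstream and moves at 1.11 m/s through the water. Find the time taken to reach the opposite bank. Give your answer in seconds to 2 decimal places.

193.36 s

The component of the triathlete's velocity perpendicular to the bank is 1.11 × sin 57° = 0.931 m/s.
Only the cross-stream component determines the crossing time; the current contributes nothing perpendicular to the bank.
Time = 180 / 0.931 = 193.356 s.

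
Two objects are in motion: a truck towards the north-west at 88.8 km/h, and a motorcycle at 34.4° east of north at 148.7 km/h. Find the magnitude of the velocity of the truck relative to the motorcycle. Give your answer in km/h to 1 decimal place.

Taking east as x and north as y: truck velocity = (-62.791, 62.791) km/h; motorcycle velocity = (84.011, 122.694) km/h.
Velocity of truck relative to motorcycle = (-62.791, 62.791) − (84.011, 122.694) = (-146.802, -59.903) km/h.
Magnitude = |(-146.802, -59.903)| = 158.553 km/h.

158.6 km/h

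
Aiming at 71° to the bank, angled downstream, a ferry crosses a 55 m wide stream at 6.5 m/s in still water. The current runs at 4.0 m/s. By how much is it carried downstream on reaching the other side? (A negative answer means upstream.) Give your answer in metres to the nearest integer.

Perpendicular speed = 6.146 m/s; crossing time = 55 / 6.146 = 8.949 s.
Net downstream speed = 6.116 m/s.
Drift = 6.116 × 8.949 = 54.734 m (downstream).

55 m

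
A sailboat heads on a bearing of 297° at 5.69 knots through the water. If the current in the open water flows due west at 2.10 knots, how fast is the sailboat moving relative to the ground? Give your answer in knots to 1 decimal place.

Taking east as x and north as y: velocity relative to the water = (-5.070, 2.583) knots; the water relative to ground = (-2.100, 0.000) knots.
Velocity relative to ground = (-5.070, 2.583) + (-2.100, 0.000) = (-7.170, 2.583) knots.
Speed = |(-7.170, 2.583)| = 7.621 knots.

7.6 knots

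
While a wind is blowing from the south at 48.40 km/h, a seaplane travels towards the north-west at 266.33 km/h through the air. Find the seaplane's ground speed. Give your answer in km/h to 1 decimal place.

Taking east as x and north as y: velocity relative to the air = (-188.324, 188.324) km/h; the air relative to ground = (0.000, 48.400) km/h.
Velocity relative to ground = (-188.324, 188.324) + (0.000, 48.400) = (-188.324, 236.724) km/h.
Speed = |(-188.324, 236.724)| = 302.496 km/h.

302.5 km/h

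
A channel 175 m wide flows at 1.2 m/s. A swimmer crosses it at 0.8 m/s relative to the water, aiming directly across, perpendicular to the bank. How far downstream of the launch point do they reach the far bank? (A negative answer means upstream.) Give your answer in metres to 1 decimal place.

Perpendicular speed = 0.800 m/s; crossing time = 175 / 0.800 = 218.750 s.
Net downstream speed = 1.200 m/s.
Drift = 1.200 × 218.750 = 262.500 m (downstream).

262.5 m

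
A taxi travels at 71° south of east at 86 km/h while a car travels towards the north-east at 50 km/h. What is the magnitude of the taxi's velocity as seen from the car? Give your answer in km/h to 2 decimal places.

Taking east as x and north as y: taxi velocity = (27.999, -81.315) km/h; car velocity = (35.355, 35.355) km/h.
Velocity of taxi relative to car = (27.999, -81.315) − (35.355, 35.355) = (-7.356, -116.670) km/h.
Magnitude = |(-7.356, -116.670)| = 116.902 km/h.

116.90 km/h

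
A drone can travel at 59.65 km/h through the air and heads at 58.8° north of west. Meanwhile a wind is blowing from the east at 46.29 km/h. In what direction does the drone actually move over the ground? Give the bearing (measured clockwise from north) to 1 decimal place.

Taking east as x and north as y: velocity relative to the air = (-30.900, 51.022) km/h; the air relative to ground = (-46.290, 0.000) km/h.
Velocity relative to ground = (-30.900, 51.022) + (-46.290, 0.000) = (-77.190, 51.022) km/h.
Bearing = atan2(-77.19, 51.02) = 303.46° clockwise from north.

303.5°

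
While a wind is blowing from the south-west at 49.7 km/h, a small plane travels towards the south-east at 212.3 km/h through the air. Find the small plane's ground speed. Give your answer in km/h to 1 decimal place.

Taking east as x and north as y: velocity relative to the air = (150.119, -150.119) km/h; the air relative to ground = (35.143, 35.143) km/h.
Velocity relative to ground = (150.119, -150.119) + (35.143, 35.143) = (185.262, -114.976) km/h.
Speed = |(185.262, -114.976)| = 218.040 km/h.

218.0 km/h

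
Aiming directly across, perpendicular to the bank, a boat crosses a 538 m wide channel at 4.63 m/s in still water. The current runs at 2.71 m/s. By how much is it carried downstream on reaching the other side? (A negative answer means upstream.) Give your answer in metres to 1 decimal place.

Perpendicular speed = 4.630 m/s; crossing time = 538 / 4.630 = 116.199 s.
Net downstream speed = 2.710 m/s.
Drift = 2.710 × 116.199 = 314.898 m (downstream).

314.9 m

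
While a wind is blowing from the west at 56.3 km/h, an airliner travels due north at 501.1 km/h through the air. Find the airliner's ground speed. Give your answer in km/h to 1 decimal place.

Taking east as x and north as y: velocity relative to the air = (0.000, 501.100) km/h; the air relative to ground = (56.300, 0.000) km/h.
Velocity relative to ground = (0.000, 501.100) + (56.300, 0.000) = (56.300, 501.100) km/h.
Speed = |(56.300, 501.100)| = 504.253 km/h.

504.3 km/h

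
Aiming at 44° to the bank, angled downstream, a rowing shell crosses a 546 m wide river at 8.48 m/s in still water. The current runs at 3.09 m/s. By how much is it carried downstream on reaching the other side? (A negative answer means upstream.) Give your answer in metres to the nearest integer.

Perpendicular speed = 5.891 m/s; crossing time = 546 / 5.891 = 92.688 s.
Net downstream speed = 9.190 m/s.
Drift = 9.190 × 92.688 = 851.807 m (downstream).

852 m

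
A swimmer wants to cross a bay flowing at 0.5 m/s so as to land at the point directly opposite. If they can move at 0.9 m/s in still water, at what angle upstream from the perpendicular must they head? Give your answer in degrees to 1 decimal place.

To cancel the current, the upstream component of the swimmer's velocity must equal the flow: 0.9 sin θ = 0.5.
sin θ = 0.5 / 0.9 = 0.5556.
θ = arcsin(0.5556) = 33.749°.

33.7°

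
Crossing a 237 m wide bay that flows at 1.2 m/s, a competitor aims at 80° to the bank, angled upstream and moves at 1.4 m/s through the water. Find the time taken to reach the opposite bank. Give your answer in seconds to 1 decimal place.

The component of the competitor's velocity perpendicular to the bank is 1.4 × sin 80° = 1.379 m/s.
Only the cross-stream component determines the crossing time; the current contributes nothing perpendicular to the bank.
Time = 237 / 1.379 = 171.897 s.

171.9 s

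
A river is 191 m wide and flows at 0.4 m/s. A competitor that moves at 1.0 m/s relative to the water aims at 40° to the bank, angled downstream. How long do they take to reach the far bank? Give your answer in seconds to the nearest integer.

The component of the competitor's velocity perpendicular to the bank is 1.0 × sin 40° = 0.643 m/s.
Only the cross-stream component determines the crossing time; the current contributes nothing perpendicular to the bank.
Time = 191 / 0.643 = 297.143 s.

297 s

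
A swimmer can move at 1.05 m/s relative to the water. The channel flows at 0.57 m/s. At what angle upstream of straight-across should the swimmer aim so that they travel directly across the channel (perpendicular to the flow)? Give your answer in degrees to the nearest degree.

To cancel the current, the upstream component of the swimmer's velocity must equal the flow: 1.05 sin θ = 0.57.
sin θ = 0.57 / 1.05 = 0.5429.
θ = arcsin(0.5429) = 32.878°.

33°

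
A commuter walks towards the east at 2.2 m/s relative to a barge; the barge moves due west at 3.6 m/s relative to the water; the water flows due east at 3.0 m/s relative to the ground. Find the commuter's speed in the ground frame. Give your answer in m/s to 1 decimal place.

1.6 m/s

In east/north components (m/s): commuter relative to barge = (2.200, 0.000); barge relative to water = (-3.600, 0.000); water relative to ground = (3.000, 0.000).
Sum = (1.600, 0.000) m/s.
Speed = |(1.600, 0.000)| = 1.600 m/s.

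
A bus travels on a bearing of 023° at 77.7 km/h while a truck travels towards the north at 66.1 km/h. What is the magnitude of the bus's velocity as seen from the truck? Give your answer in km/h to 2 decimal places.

30.84 km/h

Taking east as x and north as y: bus velocity = (30.360, 71.523) km/h; truck velocity = (0.000, 66.100) km/h.
Velocity of bus relative to truck = (30.360, 71.523) − (0.000, 66.100) = (30.360, 5.423) km/h.
Magnitude = |(30.360, 5.423)| = 30.840 km/h.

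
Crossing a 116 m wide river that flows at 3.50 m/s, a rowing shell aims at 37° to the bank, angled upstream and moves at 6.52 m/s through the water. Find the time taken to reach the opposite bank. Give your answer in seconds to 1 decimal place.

The component of the rowing shell's velocity perpendicular to the bank is 6.52 × sin 37° = 3.924 m/s.
The flow acts along the bank and has no component across it.
Time = 116 / 3.924 = 29.563 s.

29.6 s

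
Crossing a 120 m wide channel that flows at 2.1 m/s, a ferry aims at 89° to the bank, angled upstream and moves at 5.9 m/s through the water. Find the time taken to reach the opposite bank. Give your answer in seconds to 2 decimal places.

20.34 s

The component of the ferry's velocity perpendicular to the bank is 5.9 × sin 89° = 5.899 m/s.
The current is parallel to the bank, so it does not affect the crossing time.
Time = 120 / 5.899 = 20.342 s.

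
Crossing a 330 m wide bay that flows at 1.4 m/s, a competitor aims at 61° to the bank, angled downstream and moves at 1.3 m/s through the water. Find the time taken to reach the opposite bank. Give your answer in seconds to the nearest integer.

The component of the competitor's velocity perpendicular to the bank is 1.3 × sin 61° = 1.137 m/s.
The current is parallel to the bank, so it does not affect the crossing time.
Time = 330 / 1.137 = 290.236 s.

290 s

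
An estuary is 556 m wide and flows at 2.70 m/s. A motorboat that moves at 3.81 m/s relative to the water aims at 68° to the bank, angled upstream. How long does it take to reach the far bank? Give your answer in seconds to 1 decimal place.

The component of the motorboat's velocity perpendicular to the bank is 3.81 × sin 68° = 3.533 m/s.
Only the cross-stream component determines the crossing time; the current contributes nothing perpendicular to the bank.
Time = 556 / 3.533 = 157.392 s.

157.4 s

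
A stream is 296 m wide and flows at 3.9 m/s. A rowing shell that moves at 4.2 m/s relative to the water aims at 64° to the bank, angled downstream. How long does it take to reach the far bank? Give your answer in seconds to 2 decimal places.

78.41 s

The component of the rowing shell's velocity perpendicular to the bank is 4.2 × sin 64° = 3.775 m/s.
The current is parallel to the bank, so it does not affect the crossing time.
Time = 296 / 3.775 = 78.412 s.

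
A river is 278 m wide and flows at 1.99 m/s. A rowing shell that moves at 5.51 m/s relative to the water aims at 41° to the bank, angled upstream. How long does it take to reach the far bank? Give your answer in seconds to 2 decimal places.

76.90 s

The component of the rowing shell's velocity perpendicular to the bank is 5.51 × sin 41° = 3.615 m/s.
Only the cross-stream component determines the crossing time; the current contributes nothing perpendicular to the bank.
Time = 278 / 3.615 = 76.904 s.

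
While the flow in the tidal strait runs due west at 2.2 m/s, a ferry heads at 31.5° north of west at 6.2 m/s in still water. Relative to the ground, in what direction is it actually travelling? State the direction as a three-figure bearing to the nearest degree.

Taking east as x and north as y: velocity relative to the water = (-5.286, 3.239) m/s; the water relative to ground = (-2.200, 0.000) m/s.
Velocity relative to ground = (-5.286, 3.239) + (-2.200, 0.000) = (-7.486, 3.239) m/s.
Bearing = atan2(-7.49, 3.24) = 293.40° clockwise from north.

293°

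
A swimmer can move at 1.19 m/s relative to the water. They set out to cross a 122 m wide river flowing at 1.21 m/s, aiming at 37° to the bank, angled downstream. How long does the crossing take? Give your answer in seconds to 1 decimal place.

The component of the swimmer's velocity perpendicular to the bank is 1.19 × sin 37° = 0.716 m/s.
The flow acts along the bank and has no component across it.
Time = 122 / 0.716 = 170.353 s.

170.4 s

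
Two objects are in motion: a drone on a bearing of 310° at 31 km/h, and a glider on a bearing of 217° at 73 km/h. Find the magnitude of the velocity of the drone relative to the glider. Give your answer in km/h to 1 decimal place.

80.8 km/h

Taking east as x and north as y: drone velocity = (-23.747, 19.926) km/h; glider velocity = (-43.932, -58.300) km/h.
Velocity of drone relative to glider = (-23.747, 19.926) − (-43.932, -58.300) = (20.185, 78.227) km/h.
Magnitude = |(20.185, 78.227)| = 80.789 km/h.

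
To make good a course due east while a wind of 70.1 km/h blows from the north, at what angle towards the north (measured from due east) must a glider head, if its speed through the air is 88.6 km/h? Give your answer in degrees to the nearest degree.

The wind pushes perpendicular to the desired track; the heading must have a component into the wind equal to 70.1 km/h: 88.6 sin θ = 70.1.
sin θ = 0.7912, so θ = 52.297°.

52°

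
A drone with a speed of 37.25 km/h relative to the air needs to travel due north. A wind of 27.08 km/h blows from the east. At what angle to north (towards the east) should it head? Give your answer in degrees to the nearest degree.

47°

The wind pushes perpendicular to the desired track; the heading must have a component into the wind equal to 27.08 km/h: 37.25 sin θ = 27.08.
sin θ = 0.7270, so θ = 46.634°.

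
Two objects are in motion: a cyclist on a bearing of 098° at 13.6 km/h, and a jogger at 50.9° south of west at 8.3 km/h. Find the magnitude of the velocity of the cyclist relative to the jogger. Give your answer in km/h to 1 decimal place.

Taking east as x and north as y: cyclist velocity = (13.468, -1.893) km/h; jogger velocity = (-5.235, -6.441) km/h.
Velocity of cyclist relative to jogger = (13.468, -1.893) − (-5.235, -6.441) = (18.702, 4.548) km/h.
Magnitude = |(18.702, 4.548)| = 19.247 km/h.

19.2 km/h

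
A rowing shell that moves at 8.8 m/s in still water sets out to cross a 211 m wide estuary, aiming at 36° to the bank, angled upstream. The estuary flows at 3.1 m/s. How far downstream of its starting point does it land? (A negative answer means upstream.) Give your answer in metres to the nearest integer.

Perpendicular speed = 5.173 m/s; crossing time = 211 / 5.173 = 40.793 s.
Net downstream speed = -4.019 m/s.
Drift = -4.019 × 40.793 = -163.960 m (upstream).

-164 m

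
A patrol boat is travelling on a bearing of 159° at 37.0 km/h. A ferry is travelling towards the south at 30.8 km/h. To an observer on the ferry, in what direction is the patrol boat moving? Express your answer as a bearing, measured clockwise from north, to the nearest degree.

106°

Taking east as x and north as y: patrol boat velocity = (13.260, -34.542) km/h; ferry velocity = (0.000, -30.800) km/h.
Velocity of patrol boat relative to ferry = (13.260, -34.542) − (0.000, -30.800) = (13.260, -3.742) km/h.
Bearing = atan2(13.26, -3.74) = 105.76° clockwise from north.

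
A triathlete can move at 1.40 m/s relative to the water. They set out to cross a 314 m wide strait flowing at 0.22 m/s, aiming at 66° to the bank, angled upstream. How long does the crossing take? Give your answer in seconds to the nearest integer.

The component of the triathlete's velocity perpendicular to the bank is 1.40 × sin 66° = 1.279 m/s.
The flow acts along the bank and has no component across it.
Time = 314 / 1.279 = 245.511 s.

246 s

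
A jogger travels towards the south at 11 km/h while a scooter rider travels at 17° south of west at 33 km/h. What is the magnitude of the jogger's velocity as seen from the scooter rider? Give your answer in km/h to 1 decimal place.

31.6 km/h

Taking east as x and north as y: jogger velocity = (0.000, -11.000) km/h; scooter rider velocity = (-31.558, -9.648) km/h.
Velocity of jogger relative to scooter rider = (0.000, -11.000) − (-31.558, -9.648) = (31.558, -1.352) km/h.
Magnitude = |(31.558, -1.352)| = 31.587 km/h.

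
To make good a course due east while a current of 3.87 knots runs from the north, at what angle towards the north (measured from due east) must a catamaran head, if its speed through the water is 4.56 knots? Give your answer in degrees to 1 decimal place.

58.1°

The current pushes perpendicular to the desired track; the heading must have a component into the current equal to 3.87 knots: 4.56 sin θ = 3.87.
sin θ = 0.8487, so θ = 58.069°.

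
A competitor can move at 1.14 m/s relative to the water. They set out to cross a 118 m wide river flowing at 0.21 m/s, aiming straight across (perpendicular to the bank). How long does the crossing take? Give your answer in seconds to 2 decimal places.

The component of the competitor's velocity perpendicular to the bank is 1.14 m/s.
The current is parallel to the bank, so it does not affect the crossing time.
Time = 118 / 1.140 = 103.509 s.

103.51 s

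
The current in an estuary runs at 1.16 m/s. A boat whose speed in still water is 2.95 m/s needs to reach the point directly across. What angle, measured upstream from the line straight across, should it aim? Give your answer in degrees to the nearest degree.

To cancel the current, the upstream component of the boat's velocity must equal the flow: 2.95 sin θ = 1.16.
sin θ = 1.16 / 2.95 = 0.3932.
θ = arcsin(0.3932) = 23.155°.

23°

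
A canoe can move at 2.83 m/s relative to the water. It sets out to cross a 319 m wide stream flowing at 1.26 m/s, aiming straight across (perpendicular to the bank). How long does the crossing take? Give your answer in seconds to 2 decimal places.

112.72 s

The component of the canoe's velocity perpendicular to the bank is 2.83 m/s.
The flow acts along the bank and has no component across it.
Time = 319 / 2.830 = 112.721 s.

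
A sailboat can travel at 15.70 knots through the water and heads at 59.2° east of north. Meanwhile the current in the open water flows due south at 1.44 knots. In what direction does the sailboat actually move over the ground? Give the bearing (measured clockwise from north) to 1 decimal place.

Taking east as x and north as y: velocity relative to the water = (13.486, 8.039) knots; the water relative to ground = (0.000, -1.440) knots.
Velocity relative to ground = (13.486, 8.039) + (0.000, -1.440) = (13.486, 6.599) knots.
Bearing = atan2(13.49, 6.60) = 63.93° clockwise from north.

063.9°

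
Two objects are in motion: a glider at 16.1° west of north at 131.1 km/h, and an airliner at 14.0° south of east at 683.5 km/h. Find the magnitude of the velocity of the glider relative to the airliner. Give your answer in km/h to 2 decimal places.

Taking east as x and north as y: glider velocity = (-36.356, 125.958) km/h; airliner velocity = (663.197, -165.354) km/h.
Velocity of glider relative to airliner = (-36.356, 125.958) − (663.197, -165.354) = (-699.553, 291.312) km/h.
Magnitude = |(-699.553, 291.312)| = 757.784 km/h.

757.78 km/h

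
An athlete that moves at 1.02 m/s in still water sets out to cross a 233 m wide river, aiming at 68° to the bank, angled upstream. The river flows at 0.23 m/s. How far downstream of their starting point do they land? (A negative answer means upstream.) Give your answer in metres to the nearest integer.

-37 m

Perpendicular speed = 0.946 m/s; crossing time = 233 / 0.946 = 246.371 s.
Net downstream speed = -0.152 m/s.
Drift = -0.152 × 246.371 = -37.473 m (upstream).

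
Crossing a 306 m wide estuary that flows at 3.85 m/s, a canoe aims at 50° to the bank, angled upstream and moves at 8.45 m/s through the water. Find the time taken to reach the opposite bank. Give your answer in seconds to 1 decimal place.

The component of the canoe's velocity perpendicular to the bank is 8.45 × sin 50° = 6.473 m/s.
Only the cross-stream component determines the crossing time; the current contributes nothing perpendicular to the bank.
Time = 306 / 6.473 = 47.273 s.

47.3 s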